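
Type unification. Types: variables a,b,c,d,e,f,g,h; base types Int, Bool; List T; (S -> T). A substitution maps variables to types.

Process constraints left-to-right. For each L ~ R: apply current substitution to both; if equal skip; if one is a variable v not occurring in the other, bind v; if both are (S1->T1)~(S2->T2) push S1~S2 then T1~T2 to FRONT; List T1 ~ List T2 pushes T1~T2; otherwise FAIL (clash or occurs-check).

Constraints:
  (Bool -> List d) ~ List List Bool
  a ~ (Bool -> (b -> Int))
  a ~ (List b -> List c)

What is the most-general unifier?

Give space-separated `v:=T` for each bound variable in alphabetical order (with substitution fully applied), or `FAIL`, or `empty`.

Answer: FAIL

Derivation:
step 1: unify (Bool -> List d) ~ List List Bool  [subst: {-} | 2 pending]
  clash: (Bool -> List d) vs List List Bool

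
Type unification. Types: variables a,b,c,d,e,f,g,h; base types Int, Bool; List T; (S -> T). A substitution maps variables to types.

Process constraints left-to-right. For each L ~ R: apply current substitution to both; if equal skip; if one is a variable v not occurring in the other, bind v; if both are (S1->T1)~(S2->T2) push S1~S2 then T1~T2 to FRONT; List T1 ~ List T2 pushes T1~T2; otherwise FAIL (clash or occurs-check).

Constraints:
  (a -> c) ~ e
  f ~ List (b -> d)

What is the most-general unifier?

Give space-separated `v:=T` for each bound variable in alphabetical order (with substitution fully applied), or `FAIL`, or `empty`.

step 1: unify (a -> c) ~ e  [subst: {-} | 1 pending]
  bind e := (a -> c)
step 2: unify f ~ List (b -> d)  [subst: {e:=(a -> c)} | 0 pending]
  bind f := List (b -> d)

Answer: e:=(a -> c) f:=List (b -> d)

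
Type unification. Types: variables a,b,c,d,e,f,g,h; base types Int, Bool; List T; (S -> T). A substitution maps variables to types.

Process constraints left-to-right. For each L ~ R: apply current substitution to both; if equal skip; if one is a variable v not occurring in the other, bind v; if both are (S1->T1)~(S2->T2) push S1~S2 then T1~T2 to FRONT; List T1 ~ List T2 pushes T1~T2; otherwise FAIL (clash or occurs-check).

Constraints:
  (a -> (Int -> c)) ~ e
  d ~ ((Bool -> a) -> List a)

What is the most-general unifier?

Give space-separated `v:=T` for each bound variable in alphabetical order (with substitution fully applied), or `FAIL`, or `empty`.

Answer: d:=((Bool -> a) -> List a) e:=(a -> (Int -> c))

Derivation:
step 1: unify (a -> (Int -> c)) ~ e  [subst: {-} | 1 pending]
  bind e := (a -> (Int -> c))
step 2: unify d ~ ((Bool -> a) -> List a)  [subst: {e:=(a -> (Int -> c))} | 0 pending]
  bind d := ((Bool -> a) -> List a)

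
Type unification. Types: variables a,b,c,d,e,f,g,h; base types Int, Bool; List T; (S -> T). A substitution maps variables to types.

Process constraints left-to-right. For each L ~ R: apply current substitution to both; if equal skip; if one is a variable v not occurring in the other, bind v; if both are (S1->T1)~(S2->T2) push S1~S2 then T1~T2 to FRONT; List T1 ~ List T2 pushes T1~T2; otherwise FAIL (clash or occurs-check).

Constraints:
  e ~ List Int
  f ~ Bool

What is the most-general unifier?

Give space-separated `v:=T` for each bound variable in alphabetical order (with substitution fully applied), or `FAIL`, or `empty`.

step 1: unify e ~ List Int  [subst: {-} | 1 pending]
  bind e := List Int
step 2: unify f ~ Bool  [subst: {e:=List Int} | 0 pending]
  bind f := Bool

Answer: e:=List Int f:=Bool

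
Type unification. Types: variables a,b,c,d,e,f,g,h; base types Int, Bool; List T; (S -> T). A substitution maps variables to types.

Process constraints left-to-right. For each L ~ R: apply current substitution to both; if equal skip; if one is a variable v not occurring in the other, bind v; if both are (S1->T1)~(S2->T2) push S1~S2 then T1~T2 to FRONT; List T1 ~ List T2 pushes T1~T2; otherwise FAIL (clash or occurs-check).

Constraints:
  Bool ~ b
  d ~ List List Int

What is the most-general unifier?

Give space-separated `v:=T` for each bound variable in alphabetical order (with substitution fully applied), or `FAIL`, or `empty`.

Answer: b:=Bool d:=List List Int

Derivation:
step 1: unify Bool ~ b  [subst: {-} | 1 pending]
  bind b := Bool
step 2: unify d ~ List List Int  [subst: {b:=Bool} | 0 pending]
  bind d := List List Int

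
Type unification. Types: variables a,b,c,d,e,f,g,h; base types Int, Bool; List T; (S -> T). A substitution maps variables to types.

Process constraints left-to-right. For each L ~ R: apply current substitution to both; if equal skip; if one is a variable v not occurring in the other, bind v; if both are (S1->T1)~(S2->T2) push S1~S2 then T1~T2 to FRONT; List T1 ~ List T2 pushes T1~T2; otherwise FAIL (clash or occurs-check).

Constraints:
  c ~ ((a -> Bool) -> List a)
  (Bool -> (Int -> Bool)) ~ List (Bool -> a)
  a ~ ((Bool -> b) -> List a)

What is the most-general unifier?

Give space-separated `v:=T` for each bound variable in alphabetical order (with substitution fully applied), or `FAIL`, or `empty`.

step 1: unify c ~ ((a -> Bool) -> List a)  [subst: {-} | 2 pending]
  bind c := ((a -> Bool) -> List a)
step 2: unify (Bool -> (Int -> Bool)) ~ List (Bool -> a)  [subst: {c:=((a -> Bool) -> List a)} | 1 pending]
  clash: (Bool -> (Int -> Bool)) vs List (Bool -> a)

Answer: FAIL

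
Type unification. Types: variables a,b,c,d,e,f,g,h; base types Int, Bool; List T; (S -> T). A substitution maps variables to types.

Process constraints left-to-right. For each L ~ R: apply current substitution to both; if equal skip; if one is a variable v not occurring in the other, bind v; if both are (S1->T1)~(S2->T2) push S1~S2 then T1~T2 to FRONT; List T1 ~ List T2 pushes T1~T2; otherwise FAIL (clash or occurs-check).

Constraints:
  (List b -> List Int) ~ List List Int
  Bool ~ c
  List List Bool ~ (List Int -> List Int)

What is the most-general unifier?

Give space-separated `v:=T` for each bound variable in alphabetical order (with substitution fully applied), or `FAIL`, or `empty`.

Answer: FAIL

Derivation:
step 1: unify (List b -> List Int) ~ List List Int  [subst: {-} | 2 pending]
  clash: (List b -> List Int) vs List List Int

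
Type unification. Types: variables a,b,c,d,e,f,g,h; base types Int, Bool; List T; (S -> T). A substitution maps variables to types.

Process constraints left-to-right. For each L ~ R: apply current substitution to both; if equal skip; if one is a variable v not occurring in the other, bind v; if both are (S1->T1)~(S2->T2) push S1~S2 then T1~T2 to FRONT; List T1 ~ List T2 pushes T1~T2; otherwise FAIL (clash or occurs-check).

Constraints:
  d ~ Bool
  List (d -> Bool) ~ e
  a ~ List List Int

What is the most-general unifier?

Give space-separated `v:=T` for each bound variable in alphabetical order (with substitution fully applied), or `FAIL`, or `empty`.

Answer: a:=List List Int d:=Bool e:=List (Bool -> Bool)

Derivation:
step 1: unify d ~ Bool  [subst: {-} | 2 pending]
  bind d := Bool
step 2: unify List (Bool -> Bool) ~ e  [subst: {d:=Bool} | 1 pending]
  bind e := List (Bool -> Bool)
step 3: unify a ~ List List Int  [subst: {d:=Bool, e:=List (Bool -> Bool)} | 0 pending]
  bind a := List List Int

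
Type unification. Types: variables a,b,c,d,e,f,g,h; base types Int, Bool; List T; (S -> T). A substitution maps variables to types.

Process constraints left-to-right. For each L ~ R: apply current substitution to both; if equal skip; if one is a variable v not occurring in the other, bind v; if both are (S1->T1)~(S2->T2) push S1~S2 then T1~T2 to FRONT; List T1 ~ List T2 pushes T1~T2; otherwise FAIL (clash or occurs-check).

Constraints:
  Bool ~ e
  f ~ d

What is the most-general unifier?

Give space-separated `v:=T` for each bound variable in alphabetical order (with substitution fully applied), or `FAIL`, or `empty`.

step 1: unify Bool ~ e  [subst: {-} | 1 pending]
  bind e := Bool
step 2: unify f ~ d  [subst: {e:=Bool} | 0 pending]
  bind f := d

Answer: e:=Bool f:=d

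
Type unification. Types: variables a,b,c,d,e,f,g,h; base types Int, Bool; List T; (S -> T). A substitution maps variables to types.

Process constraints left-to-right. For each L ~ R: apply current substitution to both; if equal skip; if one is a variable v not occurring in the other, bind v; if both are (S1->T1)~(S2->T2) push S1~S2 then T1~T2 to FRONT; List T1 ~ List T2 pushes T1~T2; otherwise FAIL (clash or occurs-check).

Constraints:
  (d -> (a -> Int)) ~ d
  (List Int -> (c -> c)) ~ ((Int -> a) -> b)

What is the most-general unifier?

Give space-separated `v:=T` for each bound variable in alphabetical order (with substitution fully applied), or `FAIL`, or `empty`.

step 1: unify (d -> (a -> Int)) ~ d  [subst: {-} | 1 pending]
  occurs-check fail

Answer: FAIL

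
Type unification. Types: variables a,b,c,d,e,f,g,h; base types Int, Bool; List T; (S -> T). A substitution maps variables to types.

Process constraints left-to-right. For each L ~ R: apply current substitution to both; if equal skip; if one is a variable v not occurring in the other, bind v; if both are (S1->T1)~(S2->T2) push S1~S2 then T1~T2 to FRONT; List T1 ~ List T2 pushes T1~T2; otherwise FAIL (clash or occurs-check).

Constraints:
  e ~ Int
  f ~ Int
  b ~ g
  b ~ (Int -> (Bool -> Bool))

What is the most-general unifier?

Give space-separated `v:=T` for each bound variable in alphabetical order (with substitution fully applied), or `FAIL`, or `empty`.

Answer: b:=(Int -> (Bool -> Bool)) e:=Int f:=Int g:=(Int -> (Bool -> Bool))

Derivation:
step 1: unify e ~ Int  [subst: {-} | 3 pending]
  bind e := Int
step 2: unify f ~ Int  [subst: {e:=Int} | 2 pending]
  bind f := Int
step 3: unify b ~ g  [subst: {e:=Int, f:=Int} | 1 pending]
  bind b := g
step 4: unify g ~ (Int -> (Bool -> Bool))  [subst: {e:=Int, f:=Int, b:=g} | 0 pending]
  bind g := (Int -> (Bool -> Bool))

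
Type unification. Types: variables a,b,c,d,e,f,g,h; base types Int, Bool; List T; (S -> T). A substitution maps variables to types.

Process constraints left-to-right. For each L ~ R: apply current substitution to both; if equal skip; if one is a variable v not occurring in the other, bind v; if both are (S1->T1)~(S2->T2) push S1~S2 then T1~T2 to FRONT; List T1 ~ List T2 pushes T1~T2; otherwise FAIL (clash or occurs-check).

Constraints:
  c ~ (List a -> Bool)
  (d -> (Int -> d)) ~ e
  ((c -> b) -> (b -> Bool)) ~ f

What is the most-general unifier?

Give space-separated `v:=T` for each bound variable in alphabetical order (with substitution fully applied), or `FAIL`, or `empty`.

Answer: c:=(List a -> Bool) e:=(d -> (Int -> d)) f:=(((List a -> Bool) -> b) -> (b -> Bool))

Derivation:
step 1: unify c ~ (List a -> Bool)  [subst: {-} | 2 pending]
  bind c := (List a -> Bool)
step 2: unify (d -> (Int -> d)) ~ e  [subst: {c:=(List a -> Bool)} | 1 pending]
  bind e := (d -> (Int -> d))
step 3: unify (((List a -> Bool) -> b) -> (b -> Bool)) ~ f  [subst: {c:=(List a -> Bool), e:=(d -> (Int -> d))} | 0 pending]
  bind f := (((List a -> Bool) -> b) -> (b -> Bool))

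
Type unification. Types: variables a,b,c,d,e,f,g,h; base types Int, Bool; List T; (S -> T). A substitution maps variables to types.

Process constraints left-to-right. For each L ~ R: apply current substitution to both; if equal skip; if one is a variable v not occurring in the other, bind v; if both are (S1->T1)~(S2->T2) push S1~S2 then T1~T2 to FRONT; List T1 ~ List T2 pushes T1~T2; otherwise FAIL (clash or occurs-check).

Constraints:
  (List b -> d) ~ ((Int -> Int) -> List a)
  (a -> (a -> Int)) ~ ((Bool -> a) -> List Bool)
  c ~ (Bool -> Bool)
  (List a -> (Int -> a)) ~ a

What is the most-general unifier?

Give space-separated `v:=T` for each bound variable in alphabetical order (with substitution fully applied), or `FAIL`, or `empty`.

Answer: FAIL

Derivation:
step 1: unify (List b -> d) ~ ((Int -> Int) -> List a)  [subst: {-} | 3 pending]
  -> decompose arrow: push List b~(Int -> Int), d~List a
step 2: unify List b ~ (Int -> Int)  [subst: {-} | 4 pending]
  clash: List b vs (Int -> Int)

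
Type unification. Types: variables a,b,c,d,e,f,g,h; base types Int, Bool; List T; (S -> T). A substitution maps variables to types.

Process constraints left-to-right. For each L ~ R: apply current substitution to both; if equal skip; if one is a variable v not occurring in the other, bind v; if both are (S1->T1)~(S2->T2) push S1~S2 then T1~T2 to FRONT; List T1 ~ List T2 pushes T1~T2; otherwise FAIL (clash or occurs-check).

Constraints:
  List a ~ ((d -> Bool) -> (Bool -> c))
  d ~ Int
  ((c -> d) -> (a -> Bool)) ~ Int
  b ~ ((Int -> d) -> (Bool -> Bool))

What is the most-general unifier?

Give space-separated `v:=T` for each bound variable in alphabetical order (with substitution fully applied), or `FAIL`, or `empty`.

Answer: FAIL

Derivation:
step 1: unify List a ~ ((d -> Bool) -> (Bool -> c))  [subst: {-} | 3 pending]
  clash: List a vs ((d -> Bool) -> (Bool -> c))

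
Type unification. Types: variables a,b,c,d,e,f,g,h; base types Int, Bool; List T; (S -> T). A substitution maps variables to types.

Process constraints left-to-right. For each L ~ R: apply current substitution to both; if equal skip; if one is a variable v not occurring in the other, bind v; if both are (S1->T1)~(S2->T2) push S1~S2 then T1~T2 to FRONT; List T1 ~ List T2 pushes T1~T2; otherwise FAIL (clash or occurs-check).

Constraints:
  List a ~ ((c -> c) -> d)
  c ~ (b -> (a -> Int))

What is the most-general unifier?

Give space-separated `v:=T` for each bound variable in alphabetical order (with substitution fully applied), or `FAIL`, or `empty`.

Answer: FAIL

Derivation:
step 1: unify List a ~ ((c -> c) -> d)  [subst: {-} | 1 pending]
  clash: List a vs ((c -> c) -> d)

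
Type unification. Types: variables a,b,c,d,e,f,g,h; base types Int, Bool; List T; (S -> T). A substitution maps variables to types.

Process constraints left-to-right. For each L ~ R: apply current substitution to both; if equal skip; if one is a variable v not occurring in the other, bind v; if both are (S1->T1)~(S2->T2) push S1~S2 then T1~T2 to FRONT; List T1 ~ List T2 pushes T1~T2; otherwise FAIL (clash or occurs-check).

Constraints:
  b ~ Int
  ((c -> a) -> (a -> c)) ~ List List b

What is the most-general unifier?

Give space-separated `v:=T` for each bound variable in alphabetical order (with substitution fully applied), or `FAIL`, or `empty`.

Answer: FAIL

Derivation:
step 1: unify b ~ Int  [subst: {-} | 1 pending]
  bind b := Int
step 2: unify ((c -> a) -> (a -> c)) ~ List List Int  [subst: {b:=Int} | 0 pending]
  clash: ((c -> a) -> (a -> c)) vs List List Int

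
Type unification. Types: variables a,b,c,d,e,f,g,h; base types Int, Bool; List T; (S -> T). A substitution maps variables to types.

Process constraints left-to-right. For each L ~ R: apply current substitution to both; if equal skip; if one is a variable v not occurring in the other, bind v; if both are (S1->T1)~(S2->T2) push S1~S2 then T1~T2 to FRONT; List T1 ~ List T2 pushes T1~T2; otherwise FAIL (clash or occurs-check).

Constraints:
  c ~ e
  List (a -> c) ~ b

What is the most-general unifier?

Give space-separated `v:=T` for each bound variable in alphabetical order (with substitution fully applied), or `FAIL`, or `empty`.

step 1: unify c ~ e  [subst: {-} | 1 pending]
  bind c := e
step 2: unify List (a -> e) ~ b  [subst: {c:=e} | 0 pending]
  bind b := List (a -> e)

Answer: b:=List (a -> e) c:=e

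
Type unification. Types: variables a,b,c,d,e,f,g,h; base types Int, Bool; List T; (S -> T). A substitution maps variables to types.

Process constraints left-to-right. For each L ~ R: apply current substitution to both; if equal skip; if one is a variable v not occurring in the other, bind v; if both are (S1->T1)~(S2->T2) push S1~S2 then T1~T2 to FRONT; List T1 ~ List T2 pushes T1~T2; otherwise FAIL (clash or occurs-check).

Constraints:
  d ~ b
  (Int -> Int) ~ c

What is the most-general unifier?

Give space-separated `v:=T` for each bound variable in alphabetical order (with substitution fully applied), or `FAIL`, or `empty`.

Answer: c:=(Int -> Int) d:=b

Derivation:
step 1: unify d ~ b  [subst: {-} | 1 pending]
  bind d := b
step 2: unify (Int -> Int) ~ c  [subst: {d:=b} | 0 pending]
  bind c := (Int -> Int)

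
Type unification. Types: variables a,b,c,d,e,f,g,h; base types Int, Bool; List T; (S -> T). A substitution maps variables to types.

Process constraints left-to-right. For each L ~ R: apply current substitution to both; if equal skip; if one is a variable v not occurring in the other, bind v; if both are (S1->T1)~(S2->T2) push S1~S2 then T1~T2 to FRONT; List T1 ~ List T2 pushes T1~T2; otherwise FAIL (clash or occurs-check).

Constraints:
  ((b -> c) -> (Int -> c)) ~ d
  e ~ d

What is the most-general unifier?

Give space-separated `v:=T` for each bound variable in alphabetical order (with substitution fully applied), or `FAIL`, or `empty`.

Answer: d:=((b -> c) -> (Int -> c)) e:=((b -> c) -> (Int -> c))

Derivation:
step 1: unify ((b -> c) -> (Int -> c)) ~ d  [subst: {-} | 1 pending]
  bind d := ((b -> c) -> (Int -> c))
step 2: unify e ~ ((b -> c) -> (Int -> c))  [subst: {d:=((b -> c) -> (Int -> c))} | 0 pending]
  bind e := ((b -> c) -> (Int -> c))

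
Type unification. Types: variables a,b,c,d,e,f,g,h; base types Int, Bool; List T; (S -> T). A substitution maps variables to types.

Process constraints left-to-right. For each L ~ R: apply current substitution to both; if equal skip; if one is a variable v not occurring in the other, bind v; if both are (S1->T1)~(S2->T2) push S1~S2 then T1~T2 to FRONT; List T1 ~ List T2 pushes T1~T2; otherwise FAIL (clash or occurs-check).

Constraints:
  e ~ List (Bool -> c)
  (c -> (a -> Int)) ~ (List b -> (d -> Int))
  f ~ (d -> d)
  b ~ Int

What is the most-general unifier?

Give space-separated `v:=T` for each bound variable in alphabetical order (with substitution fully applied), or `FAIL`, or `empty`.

step 1: unify e ~ List (Bool -> c)  [subst: {-} | 3 pending]
  bind e := List (Bool -> c)
step 2: unify (c -> (a -> Int)) ~ (List b -> (d -> Int))  [subst: {e:=List (Bool -> c)} | 2 pending]
  -> decompose arrow: push c~List b, (a -> Int)~(d -> Int)
step 3: unify c ~ List b  [subst: {e:=List (Bool -> c)} | 3 pending]
  bind c := List b
step 4: unify (a -> Int) ~ (d -> Int)  [subst: {e:=List (Bool -> c), c:=List b} | 2 pending]
  -> decompose arrow: push a~d, Int~Int
step 5: unify a ~ d  [subst: {e:=List (Bool -> c), c:=List b} | 3 pending]
  bind a := d
step 6: unify Int ~ Int  [subst: {e:=List (Bool -> c), c:=List b, a:=d} | 2 pending]
  -> identical, skip
step 7: unify f ~ (d -> d)  [subst: {e:=List (Bool -> c), c:=List b, a:=d} | 1 pending]
  bind f := (d -> d)
step 8: unify b ~ Int  [subst: {e:=List (Bool -> c), c:=List b, a:=d, f:=(d -> d)} | 0 pending]
  bind b := Int

Answer: a:=d b:=Int c:=List Int e:=List (Bool -> List Int) f:=(d -> d)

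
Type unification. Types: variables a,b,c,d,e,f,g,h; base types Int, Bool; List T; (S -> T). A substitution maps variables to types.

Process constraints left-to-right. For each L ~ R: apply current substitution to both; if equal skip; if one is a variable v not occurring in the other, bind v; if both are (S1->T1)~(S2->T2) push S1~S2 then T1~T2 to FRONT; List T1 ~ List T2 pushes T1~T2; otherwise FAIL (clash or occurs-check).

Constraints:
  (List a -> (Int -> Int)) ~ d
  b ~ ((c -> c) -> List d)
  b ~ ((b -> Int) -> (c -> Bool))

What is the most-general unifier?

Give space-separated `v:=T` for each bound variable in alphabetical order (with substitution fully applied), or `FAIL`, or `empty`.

step 1: unify (List a -> (Int -> Int)) ~ d  [subst: {-} | 2 pending]
  bind d := (List a -> (Int -> Int))
step 2: unify b ~ ((c -> c) -> List (List a -> (Int -> Int)))  [subst: {d:=(List a -> (Int -> Int))} | 1 pending]
  bind b := ((c -> c) -> List (List a -> (Int -> Int)))
step 3: unify ((c -> c) -> List (List a -> (Int -> Int))) ~ ((((c -> c) -> List (List a -> (Int -> Int))) -> Int) -> (c -> Bool))  [subst: {d:=(List a -> (Int -> Int)), b:=((c -> c) -> List (List a -> (Int -> Int)))} | 0 pending]
  -> decompose arrow: push (c -> c)~(((c -> c) -> List (List a -> (Int -> Int))) -> Int), List (List a -> (Int -> Int))~(c -> Bool)
step 4: unify (c -> c) ~ (((c -> c) -> List (List a -> (Int -> Int))) -> Int)  [subst: {d:=(List a -> (Int -> Int)), b:=((c -> c) -> List (List a -> (Int -> Int)))} | 1 pending]
  -> decompose arrow: push c~((c -> c) -> List (List a -> (Int -> Int))), c~Int
step 5: unify c ~ ((c -> c) -> List (List a -> (Int -> Int)))  [subst: {d:=(List a -> (Int -> Int)), b:=((c -> c) -> List (List a -> (Int -> Int)))} | 2 pending]
  occurs-check fail: c in ((c -> c) -> List (List a -> (Int -> Int)))

Answer: FAIL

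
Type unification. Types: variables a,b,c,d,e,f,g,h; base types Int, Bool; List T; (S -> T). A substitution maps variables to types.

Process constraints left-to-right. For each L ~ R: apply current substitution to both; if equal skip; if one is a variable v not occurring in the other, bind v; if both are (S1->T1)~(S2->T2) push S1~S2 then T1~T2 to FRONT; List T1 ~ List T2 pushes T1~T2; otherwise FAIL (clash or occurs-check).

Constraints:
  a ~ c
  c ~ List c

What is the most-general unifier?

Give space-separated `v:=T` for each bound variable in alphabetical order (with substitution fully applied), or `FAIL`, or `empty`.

step 1: unify a ~ c  [subst: {-} | 1 pending]
  bind a := c
step 2: unify c ~ List c  [subst: {a:=c} | 0 pending]
  occurs-check fail: c in List c

Answer: FAIL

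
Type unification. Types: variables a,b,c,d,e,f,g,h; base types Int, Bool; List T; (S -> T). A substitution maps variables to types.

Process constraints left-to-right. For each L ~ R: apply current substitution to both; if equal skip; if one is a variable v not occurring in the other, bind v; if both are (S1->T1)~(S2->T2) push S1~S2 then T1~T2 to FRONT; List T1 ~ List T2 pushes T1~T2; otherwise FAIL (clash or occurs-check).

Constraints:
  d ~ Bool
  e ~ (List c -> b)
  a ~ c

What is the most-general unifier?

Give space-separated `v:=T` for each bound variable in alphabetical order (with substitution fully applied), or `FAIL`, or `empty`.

step 1: unify d ~ Bool  [subst: {-} | 2 pending]
  bind d := Bool
step 2: unify e ~ (List c -> b)  [subst: {d:=Bool} | 1 pending]
  bind e := (List c -> b)
step 3: unify a ~ c  [subst: {d:=Bool, e:=(List c -> b)} | 0 pending]
  bind a := c

Answer: a:=c d:=Bool e:=(List c -> b)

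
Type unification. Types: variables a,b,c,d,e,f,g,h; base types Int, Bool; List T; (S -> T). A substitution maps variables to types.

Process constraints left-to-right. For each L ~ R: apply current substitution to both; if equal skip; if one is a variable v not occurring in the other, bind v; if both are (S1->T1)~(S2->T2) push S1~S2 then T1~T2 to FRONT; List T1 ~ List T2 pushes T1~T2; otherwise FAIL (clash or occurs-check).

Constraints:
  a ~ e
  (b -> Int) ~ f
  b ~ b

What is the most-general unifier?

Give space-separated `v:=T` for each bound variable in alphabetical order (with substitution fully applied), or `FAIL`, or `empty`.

Answer: a:=e f:=(b -> Int)

Derivation:
step 1: unify a ~ e  [subst: {-} | 2 pending]
  bind a := e
step 2: unify (b -> Int) ~ f  [subst: {a:=e} | 1 pending]
  bind f := (b -> Int)
step 3: unify b ~ b  [subst: {a:=e, f:=(b -> Int)} | 0 pending]
  -> identical, skip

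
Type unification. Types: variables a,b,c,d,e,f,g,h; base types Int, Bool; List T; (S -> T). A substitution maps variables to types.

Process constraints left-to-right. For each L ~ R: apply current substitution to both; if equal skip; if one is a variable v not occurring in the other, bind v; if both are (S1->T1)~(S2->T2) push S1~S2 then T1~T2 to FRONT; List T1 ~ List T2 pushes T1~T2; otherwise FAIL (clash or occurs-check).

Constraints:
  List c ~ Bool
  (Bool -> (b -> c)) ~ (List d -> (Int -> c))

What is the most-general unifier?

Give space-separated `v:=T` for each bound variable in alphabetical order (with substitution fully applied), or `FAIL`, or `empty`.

Answer: FAIL

Derivation:
step 1: unify List c ~ Bool  [subst: {-} | 1 pending]
  clash: List c vs Bool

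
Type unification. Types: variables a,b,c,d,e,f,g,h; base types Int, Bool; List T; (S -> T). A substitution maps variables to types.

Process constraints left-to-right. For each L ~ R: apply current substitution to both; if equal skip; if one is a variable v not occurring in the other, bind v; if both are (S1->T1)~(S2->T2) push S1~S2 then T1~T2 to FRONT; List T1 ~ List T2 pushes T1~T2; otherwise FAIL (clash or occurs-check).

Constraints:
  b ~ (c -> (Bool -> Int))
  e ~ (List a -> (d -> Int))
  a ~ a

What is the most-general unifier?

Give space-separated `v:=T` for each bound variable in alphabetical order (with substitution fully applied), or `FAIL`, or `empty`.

step 1: unify b ~ (c -> (Bool -> Int))  [subst: {-} | 2 pending]
  bind b := (c -> (Bool -> Int))
step 2: unify e ~ (List a -> (d -> Int))  [subst: {b:=(c -> (Bool -> Int))} | 1 pending]
  bind e := (List a -> (d -> Int))
step 3: unify a ~ a  [subst: {b:=(c -> (Bool -> Int)), e:=(List a -> (d -> Int))} | 0 pending]
  -> identical, skip

Answer: b:=(c -> (Bool -> Int)) e:=(List a -> (d -> Int))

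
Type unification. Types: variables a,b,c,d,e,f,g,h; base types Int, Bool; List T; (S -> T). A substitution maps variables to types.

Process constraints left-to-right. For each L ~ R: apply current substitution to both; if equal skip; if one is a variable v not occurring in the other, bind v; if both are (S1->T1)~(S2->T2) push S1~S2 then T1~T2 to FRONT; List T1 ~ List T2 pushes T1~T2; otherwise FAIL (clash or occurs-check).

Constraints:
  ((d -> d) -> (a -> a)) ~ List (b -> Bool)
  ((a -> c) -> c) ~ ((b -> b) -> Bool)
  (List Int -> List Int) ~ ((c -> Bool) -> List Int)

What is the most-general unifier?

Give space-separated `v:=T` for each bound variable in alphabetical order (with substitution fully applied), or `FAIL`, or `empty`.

step 1: unify ((d -> d) -> (a -> a)) ~ List (b -> Bool)  [subst: {-} | 2 pending]
  clash: ((d -> d) -> (a -> a)) vs List (b -> Bool)

Answer: FAIL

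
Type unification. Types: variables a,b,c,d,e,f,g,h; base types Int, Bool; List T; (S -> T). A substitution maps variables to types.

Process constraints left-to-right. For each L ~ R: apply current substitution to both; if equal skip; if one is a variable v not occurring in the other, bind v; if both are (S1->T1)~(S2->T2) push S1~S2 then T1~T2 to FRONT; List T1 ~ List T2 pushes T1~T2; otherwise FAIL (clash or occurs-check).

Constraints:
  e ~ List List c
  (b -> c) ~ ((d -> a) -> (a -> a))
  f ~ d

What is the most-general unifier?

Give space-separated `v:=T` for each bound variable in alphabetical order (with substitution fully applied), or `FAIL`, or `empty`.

step 1: unify e ~ List List c  [subst: {-} | 2 pending]
  bind e := List List c
step 2: unify (b -> c) ~ ((d -> a) -> (a -> a))  [subst: {e:=List List c} | 1 pending]
  -> decompose arrow: push b~(d -> a), c~(a -> a)
step 3: unify b ~ (d -> a)  [subst: {e:=List List c} | 2 pending]
  bind b := (d -> a)
step 4: unify c ~ (a -> a)  [subst: {e:=List List c, b:=(d -> a)} | 1 pending]
  bind c := (a -> a)
step 5: unify f ~ d  [subst: {e:=List List c, b:=(d -> a), c:=(a -> a)} | 0 pending]
  bind f := d

Answer: b:=(d -> a) c:=(a -> a) e:=List List (a -> a) f:=d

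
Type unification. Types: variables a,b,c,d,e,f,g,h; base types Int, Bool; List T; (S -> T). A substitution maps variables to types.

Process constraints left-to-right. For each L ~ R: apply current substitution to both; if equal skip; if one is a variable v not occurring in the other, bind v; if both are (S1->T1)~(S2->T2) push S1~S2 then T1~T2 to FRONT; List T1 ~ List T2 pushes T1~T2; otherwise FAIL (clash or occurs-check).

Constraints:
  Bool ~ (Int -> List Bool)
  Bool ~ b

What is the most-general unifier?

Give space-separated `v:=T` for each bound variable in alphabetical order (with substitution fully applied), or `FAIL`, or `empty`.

Answer: FAIL

Derivation:
step 1: unify Bool ~ (Int -> List Bool)  [subst: {-} | 1 pending]
  clash: Bool vs (Int -> List Bool)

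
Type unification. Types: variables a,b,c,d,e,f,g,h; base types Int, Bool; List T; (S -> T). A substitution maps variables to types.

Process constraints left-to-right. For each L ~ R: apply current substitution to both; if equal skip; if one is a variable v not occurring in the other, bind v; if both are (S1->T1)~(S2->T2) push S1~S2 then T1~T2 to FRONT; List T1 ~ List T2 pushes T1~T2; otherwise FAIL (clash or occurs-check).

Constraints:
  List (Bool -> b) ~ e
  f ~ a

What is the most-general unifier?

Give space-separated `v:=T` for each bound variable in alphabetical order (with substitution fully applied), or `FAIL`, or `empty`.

step 1: unify List (Bool -> b) ~ e  [subst: {-} | 1 pending]
  bind e := List (Bool -> b)
step 2: unify f ~ a  [subst: {e:=List (Bool -> b)} | 0 pending]
  bind f := a

Answer: e:=List (Bool -> b) f:=a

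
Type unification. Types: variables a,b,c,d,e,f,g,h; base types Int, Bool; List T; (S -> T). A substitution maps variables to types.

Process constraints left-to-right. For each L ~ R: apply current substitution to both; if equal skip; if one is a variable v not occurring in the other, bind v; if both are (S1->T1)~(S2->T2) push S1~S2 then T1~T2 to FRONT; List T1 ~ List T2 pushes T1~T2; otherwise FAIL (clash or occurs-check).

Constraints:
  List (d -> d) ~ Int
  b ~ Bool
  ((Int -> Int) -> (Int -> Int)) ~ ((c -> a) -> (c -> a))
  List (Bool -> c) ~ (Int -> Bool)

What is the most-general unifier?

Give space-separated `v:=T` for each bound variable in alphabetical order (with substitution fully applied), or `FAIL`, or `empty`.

step 1: unify List (d -> d) ~ Int  [subst: {-} | 3 pending]
  clash: List (d -> d) vs Int

Answer: FAIL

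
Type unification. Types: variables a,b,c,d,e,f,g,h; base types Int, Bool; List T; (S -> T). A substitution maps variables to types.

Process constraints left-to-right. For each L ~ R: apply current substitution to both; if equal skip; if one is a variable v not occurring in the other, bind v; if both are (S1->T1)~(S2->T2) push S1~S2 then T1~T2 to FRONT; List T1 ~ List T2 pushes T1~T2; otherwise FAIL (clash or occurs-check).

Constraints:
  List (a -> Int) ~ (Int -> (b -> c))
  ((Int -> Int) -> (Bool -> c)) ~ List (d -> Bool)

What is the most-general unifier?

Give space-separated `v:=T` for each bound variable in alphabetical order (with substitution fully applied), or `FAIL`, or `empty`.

step 1: unify List (a -> Int) ~ (Int -> (b -> c))  [subst: {-} | 1 pending]
  clash: List (a -> Int) vs (Int -> (b -> c))

Answer: FAIL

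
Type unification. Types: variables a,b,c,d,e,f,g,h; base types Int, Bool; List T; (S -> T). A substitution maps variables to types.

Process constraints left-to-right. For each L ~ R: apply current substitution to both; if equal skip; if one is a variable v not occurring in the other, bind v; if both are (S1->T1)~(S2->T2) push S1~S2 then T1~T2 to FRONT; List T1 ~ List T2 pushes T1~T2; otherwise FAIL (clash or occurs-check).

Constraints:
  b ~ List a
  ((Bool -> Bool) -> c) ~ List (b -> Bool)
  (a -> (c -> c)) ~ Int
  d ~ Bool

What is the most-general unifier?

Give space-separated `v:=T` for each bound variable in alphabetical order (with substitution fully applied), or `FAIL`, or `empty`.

Answer: FAIL

Derivation:
step 1: unify b ~ List a  [subst: {-} | 3 pending]
  bind b := List a
step 2: unify ((Bool -> Bool) -> c) ~ List (List a -> Bool)  [subst: {b:=List a} | 2 pending]
  clash: ((Bool -> Bool) -> c) vs List (List a -> Bool)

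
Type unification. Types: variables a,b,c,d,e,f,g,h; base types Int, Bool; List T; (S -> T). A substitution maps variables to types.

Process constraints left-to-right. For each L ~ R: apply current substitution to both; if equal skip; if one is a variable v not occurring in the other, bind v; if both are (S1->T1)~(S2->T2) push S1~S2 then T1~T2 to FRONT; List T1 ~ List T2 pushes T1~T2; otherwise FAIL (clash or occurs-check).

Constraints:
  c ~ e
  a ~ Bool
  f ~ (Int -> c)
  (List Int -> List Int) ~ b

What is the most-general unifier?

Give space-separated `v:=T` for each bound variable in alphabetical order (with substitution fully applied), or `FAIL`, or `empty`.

step 1: unify c ~ e  [subst: {-} | 3 pending]
  bind c := e
step 2: unify a ~ Bool  [subst: {c:=e} | 2 pending]
  bind a := Bool
step 3: unify f ~ (Int -> e)  [subst: {c:=e, a:=Bool} | 1 pending]
  bind f := (Int -> e)
step 4: unify (List Int -> List Int) ~ b  [subst: {c:=e, a:=Bool, f:=(Int -> e)} | 0 pending]
  bind b := (List Int -> List Int)

Answer: a:=Bool b:=(List Int -> List Int) c:=e f:=(Int -> e)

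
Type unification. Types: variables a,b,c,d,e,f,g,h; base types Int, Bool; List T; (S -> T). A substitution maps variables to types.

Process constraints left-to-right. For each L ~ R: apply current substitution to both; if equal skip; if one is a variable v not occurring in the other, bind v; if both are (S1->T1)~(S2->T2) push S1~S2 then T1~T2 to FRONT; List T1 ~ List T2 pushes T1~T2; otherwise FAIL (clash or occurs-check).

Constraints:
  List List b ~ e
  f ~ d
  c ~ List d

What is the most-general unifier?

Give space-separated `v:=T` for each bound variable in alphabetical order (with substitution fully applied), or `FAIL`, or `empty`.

Answer: c:=List d e:=List List b f:=d

Derivation:
step 1: unify List List b ~ e  [subst: {-} | 2 pending]
  bind e := List List b
step 2: unify f ~ d  [subst: {e:=List List b} | 1 pending]
  bind f := d
step 3: unify c ~ List d  [subst: {e:=List List b, f:=d} | 0 pending]
  bind c := List d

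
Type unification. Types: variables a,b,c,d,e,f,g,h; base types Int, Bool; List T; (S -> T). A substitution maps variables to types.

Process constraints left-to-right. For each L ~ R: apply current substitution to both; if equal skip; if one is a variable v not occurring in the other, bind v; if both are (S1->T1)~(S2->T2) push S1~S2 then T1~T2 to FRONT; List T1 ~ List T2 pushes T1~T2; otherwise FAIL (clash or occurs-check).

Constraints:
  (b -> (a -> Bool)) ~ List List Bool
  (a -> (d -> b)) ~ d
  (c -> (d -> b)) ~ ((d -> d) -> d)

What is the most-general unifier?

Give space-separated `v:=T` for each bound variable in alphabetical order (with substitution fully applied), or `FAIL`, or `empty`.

Answer: FAIL

Derivation:
step 1: unify (b -> (a -> Bool)) ~ List List Bool  [subst: {-} | 2 pending]
  clash: (b -> (a -> Bool)) vs List List Bool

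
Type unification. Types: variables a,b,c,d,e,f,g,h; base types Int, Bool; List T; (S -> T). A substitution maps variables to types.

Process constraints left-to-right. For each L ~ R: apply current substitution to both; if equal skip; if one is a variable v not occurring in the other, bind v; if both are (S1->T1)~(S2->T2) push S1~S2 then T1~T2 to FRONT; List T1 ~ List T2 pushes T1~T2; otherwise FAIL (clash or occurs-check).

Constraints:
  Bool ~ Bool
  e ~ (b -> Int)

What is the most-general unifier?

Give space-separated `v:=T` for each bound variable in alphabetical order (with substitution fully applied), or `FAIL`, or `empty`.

Answer: e:=(b -> Int)

Derivation:
step 1: unify Bool ~ Bool  [subst: {-} | 1 pending]
  -> identical, skip
step 2: unify e ~ (b -> Int)  [subst: {-} | 0 pending]
  bind e := (b -> Int)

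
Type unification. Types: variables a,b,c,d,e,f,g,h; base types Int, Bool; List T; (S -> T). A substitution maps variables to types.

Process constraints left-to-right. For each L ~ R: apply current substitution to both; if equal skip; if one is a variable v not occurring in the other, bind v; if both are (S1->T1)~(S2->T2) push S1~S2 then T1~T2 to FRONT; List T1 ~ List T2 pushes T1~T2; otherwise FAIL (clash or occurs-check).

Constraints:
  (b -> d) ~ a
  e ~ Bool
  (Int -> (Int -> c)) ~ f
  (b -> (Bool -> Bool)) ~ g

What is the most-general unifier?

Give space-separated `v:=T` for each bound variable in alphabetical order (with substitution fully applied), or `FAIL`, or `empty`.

Answer: a:=(b -> d) e:=Bool f:=(Int -> (Int -> c)) g:=(b -> (Bool -> Bool))

Derivation:
step 1: unify (b -> d) ~ a  [subst: {-} | 3 pending]
  bind a := (b -> d)
step 2: unify e ~ Bool  [subst: {a:=(b -> d)} | 2 pending]
  bind e := Bool
step 3: unify (Int -> (Int -> c)) ~ f  [subst: {a:=(b -> d), e:=Bool} | 1 pending]
  bind f := (Int -> (Int -> c))
step 4: unify (b -> (Bool -> Bool)) ~ g  [subst: {a:=(b -> d), e:=Bool, f:=(Int -> (Int -> c))} | 0 pending]
  bind g := (b -> (Bool -> Bool))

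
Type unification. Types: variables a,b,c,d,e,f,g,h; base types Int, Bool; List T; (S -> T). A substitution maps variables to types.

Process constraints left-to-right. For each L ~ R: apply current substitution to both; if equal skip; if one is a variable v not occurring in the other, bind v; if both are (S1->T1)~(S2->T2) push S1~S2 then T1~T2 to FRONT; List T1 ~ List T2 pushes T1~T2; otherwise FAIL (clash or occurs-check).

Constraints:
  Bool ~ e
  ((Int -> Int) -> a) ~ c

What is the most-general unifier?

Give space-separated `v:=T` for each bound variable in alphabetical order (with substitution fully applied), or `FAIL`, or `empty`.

step 1: unify Bool ~ e  [subst: {-} | 1 pending]
  bind e := Bool
step 2: unify ((Int -> Int) -> a) ~ c  [subst: {e:=Bool} | 0 pending]
  bind c := ((Int -> Int) -> a)

Answer: c:=((Int -> Int) -> a) e:=Bool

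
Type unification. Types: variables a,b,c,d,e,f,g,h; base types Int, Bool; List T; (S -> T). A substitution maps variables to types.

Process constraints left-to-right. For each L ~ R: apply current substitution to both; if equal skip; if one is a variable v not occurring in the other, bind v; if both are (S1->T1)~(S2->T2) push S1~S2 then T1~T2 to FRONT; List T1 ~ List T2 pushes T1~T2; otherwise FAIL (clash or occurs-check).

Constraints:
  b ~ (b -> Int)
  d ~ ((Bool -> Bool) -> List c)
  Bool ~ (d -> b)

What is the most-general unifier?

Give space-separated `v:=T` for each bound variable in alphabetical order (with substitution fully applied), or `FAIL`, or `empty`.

step 1: unify b ~ (b -> Int)  [subst: {-} | 2 pending]
  occurs-check fail: b in (b -> Int)

Answer: FAIL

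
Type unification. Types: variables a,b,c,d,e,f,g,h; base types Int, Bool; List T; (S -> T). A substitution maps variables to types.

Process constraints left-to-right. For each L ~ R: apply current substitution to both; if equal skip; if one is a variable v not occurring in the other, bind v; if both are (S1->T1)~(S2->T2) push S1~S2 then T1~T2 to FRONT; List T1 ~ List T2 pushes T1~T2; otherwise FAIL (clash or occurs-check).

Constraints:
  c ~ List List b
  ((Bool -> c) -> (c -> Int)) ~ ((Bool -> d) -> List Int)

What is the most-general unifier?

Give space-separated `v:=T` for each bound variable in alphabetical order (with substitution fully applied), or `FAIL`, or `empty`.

step 1: unify c ~ List List b  [subst: {-} | 1 pending]
  bind c := List List b
step 2: unify ((Bool -> List List b) -> (List List b -> Int)) ~ ((Bool -> d) -> List Int)  [subst: {c:=List List b} | 0 pending]
  -> decompose arrow: push (Bool -> List List b)~(Bool -> d), (List List b -> Int)~List Int
step 3: unify (Bool -> List List b) ~ (Bool -> d)  [subst: {c:=List List b} | 1 pending]
  -> decompose arrow: push Bool~Bool, List List b~d
step 4: unify Bool ~ Bool  [subst: {c:=List List b} | 2 pending]
  -> identical, skip
step 5: unify List List b ~ d  [subst: {c:=List List b} | 1 pending]
  bind d := List List b
step 6: unify (List List b -> Int) ~ List Int  [subst: {c:=List List b, d:=List List b} | 0 pending]
  clash: (List List b -> Int) vs List Int

Answer: FAIL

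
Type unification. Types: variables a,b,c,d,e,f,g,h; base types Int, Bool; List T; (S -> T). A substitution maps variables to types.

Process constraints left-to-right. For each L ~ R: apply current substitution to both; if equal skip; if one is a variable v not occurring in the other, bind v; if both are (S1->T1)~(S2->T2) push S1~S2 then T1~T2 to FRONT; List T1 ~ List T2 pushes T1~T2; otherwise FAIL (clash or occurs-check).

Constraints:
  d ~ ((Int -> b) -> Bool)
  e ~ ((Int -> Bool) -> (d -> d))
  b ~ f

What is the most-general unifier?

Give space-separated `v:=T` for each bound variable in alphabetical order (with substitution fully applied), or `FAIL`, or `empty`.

step 1: unify d ~ ((Int -> b) -> Bool)  [subst: {-} | 2 pending]
  bind d := ((Int -> b) -> Bool)
step 2: unify e ~ ((Int -> Bool) -> (((Int -> b) -> Bool) -> ((Int -> b) -> Bool)))  [subst: {d:=((Int -> b) -> Bool)} | 1 pending]
  bind e := ((Int -> Bool) -> (((Int -> b) -> Bool) -> ((Int -> b) -> Bool)))
step 3: unify b ~ f  [subst: {d:=((Int -> b) -> Bool), e:=((Int -> Bool) -> (((Int -> b) -> Bool) -> ((Int -> b) -> Bool)))} | 0 pending]
  bind b := f

Answer: b:=f d:=((Int -> f) -> Bool) e:=((Int -> Bool) -> (((Int -> f) -> Bool) -> ((Int -> f) -> Bool)))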